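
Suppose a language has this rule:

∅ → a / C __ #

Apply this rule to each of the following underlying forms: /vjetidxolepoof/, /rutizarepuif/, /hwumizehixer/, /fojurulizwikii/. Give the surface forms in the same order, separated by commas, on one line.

vjetidxolepoofa, rutizarepuifa, hwumizehixera, fojurulizwikii

/vjetidxolepoof/: the form ends in the consonant /f/, so [a] is inserted word-finally. → [vjetidxolepoofa].
/rutizarepuif/: the form ends in the consonant /f/, so [a] is inserted word-finally. → [rutizarepuifa].
/hwumizehixer/: the form ends in the consonant /r/, so [a] is inserted word-finally. → [hwumizehixera].
/fojurulizwikii/: the rule's environment is not met; surfaces unchanged as [fojurulizwikii].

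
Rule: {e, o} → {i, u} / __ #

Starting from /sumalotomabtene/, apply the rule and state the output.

/e/ is a mid vowel in word-final position, so it raises to [i].
The other instances of /o/, /e/ do not occur in the required environment and remain unchanged.
Surface form: [sumalotomabteni].

sumalotomabteni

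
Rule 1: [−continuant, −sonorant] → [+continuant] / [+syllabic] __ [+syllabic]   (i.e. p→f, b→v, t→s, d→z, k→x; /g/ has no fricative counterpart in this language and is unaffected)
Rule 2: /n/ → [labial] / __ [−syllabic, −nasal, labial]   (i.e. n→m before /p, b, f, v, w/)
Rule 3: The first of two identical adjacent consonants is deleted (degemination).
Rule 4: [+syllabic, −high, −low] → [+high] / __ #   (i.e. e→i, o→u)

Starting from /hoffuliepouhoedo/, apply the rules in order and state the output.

hofuliefouhoezu

Rule 1 (intervocalic spirantization): /p/ is a stop between vowels /e/ and /o/, so it spirantizes to the fricative [f]. /d/ is a stop between vowels /e/ and /o/, so it spirantizes to the fricative [z]. /hoffuliepouhoedo/ → hoffuliefouhoezo.
Rule 2 (nasal place assimilation): no segment meets the environment; /hoffuliefouhoezo/ is unchanged.
Rule 3 (degemination): /ff/ is a geminate; the first /f/ deletes. /hoffuliefouhoezo/ → hofuliefouhoezo.
Rule 4 (final vowel raising): /o/ is a mid vowel in word-final position, so it raises to [u]. /hofuliefouhoezo/ → hofuliefouhoezu.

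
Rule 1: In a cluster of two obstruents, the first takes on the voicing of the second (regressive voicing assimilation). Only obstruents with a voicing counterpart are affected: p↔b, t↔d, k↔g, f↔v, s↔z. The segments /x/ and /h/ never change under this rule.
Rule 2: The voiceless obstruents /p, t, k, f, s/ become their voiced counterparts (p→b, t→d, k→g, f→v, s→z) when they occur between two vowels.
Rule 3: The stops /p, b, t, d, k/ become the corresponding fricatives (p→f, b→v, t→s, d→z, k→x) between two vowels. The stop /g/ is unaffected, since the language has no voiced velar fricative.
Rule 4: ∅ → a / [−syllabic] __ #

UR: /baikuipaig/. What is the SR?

Rule 1 (regressive voicing assimilation): no segment meets the environment; /baikuipaig/ is unchanged.
Rule 2 (intervocalic voicing): /k/ is a voiceless obstruent between vowels /i/ and /u/, so it voices to [g]. /p/ is a voiceless obstruent between vowels /i/ and /a/, so it voices to [b]. /baikuipaig/ → baiguibaig.
Rule 3 (intervocalic spirantization): /b/ is a stop between vowels /i/ and /a/, so it spirantizes to the fricative [v]. /baiguibaig/ → baiguivaig.
Rule 4 (final a-epenthesis): the form ends in the consonant /g/, so [a] is inserted word-finally. /baiguivaig/ → baiguivaiga.

baiguivaiga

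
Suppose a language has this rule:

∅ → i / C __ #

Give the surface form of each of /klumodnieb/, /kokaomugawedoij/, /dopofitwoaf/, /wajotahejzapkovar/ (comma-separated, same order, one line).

klumodniebi, kokaomugawedoiji, dopofitwoafi, wajotahejzapkovari

/klumodnieb/: the form ends in the consonant /b/, so [i] is inserted word-finally. → [klumodniebi].
/kokaomugawedoij/: the form ends in the consonant /j/, so [i] is inserted word-finally. → [kokaomugawedoiji].
/dopofitwoaf/: the form ends in the consonant /f/, so [i] is inserted word-finally. → [dopofitwoafi].
/wajotahejzapkovar/: the form ends in the consonant /r/, so [i] is inserted word-finally. → [wajotahejzapkovari].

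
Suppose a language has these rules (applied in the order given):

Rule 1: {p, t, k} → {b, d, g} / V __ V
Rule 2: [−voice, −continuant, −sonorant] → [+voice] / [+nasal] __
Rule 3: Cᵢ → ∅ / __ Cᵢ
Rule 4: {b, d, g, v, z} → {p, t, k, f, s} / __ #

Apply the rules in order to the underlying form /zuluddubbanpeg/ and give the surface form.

Rule 1 (intervocalic voicing): no segment meets the environment; /zuluddubbanpeg/ is unchanged.
Rule 2 (post-nasal voicing): /p/ is a voiceless stop immediately after the nasal /n/, so it voices to [b]. /zuluddubbanpeg/ → zuluddubbanbeg.
Rule 3 (degemination): /dd/ is a geminate; the first /d/ deletes. /bb/ is a geminate; the first /b/ deletes. /zuluddubbanbeg/ → zuludubanbeg.
Rule 4 (final devoicing): /g/ is a voiced obstruent in word-final position, so it devoices to [k]. /zuludubanbeg/ → zuludubanbek.

zuludubanbek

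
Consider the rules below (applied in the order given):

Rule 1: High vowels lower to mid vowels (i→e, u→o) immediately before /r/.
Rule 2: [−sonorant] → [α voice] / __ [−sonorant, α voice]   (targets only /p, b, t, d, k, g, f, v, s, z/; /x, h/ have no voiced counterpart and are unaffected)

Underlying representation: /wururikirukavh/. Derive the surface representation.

Rule 1 (pre-rhotic lowering): /u/ is a high vowel immediately before /r/, so it lowers to [o]. /u/ is a high vowel immediately before /r/, so it lowers to [o]. /i/ is a high vowel immediately before /r/, so it lowers to [e]. /wururikirukavh/ → wororikerukavh.
Rule 2 (regressive voicing assimilation): /v/ precedes the voiceless obstruent /h/, so it devoices to [f] by assimilation. /wororikerukavh/ → wororikerukafh.

wororikerukafh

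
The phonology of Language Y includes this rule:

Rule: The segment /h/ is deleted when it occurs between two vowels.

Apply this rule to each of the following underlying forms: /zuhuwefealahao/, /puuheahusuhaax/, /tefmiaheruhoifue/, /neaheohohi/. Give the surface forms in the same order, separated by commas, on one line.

/zuhuwefealahao/: /h/ occurs between vowels /u/ and /u/, so it deletes. /h/ occurs between vowels /a/ and /a/, so it deletes. → [zuuwefealaao].
/puuheahusuhaax/: /h/ occurs between vowels /u/ and /e/, so it deletes. /h/ occurs between vowels /a/ and /u/, so it deletes. /h/ occurs between vowels /u/ and /a/, so it deletes. → [puueausuaax].
/tefmiaheruhoifue/: /h/ occurs between vowels /a/ and /e/, so it deletes. /h/ occurs between vowels /u/ and /o/, so it deletes. → [tefmiaeruoifue].
/neaheohohi/: /h/ occurs between vowels /a/ and /e/, so it deletes. /h/ occurs between vowels /o/ and /o/, so it deletes. /h/ occurs between vowels /o/ and /i/, so it deletes. → [neaeooi].

zuuwefealaao, puueausuaax, tefmiaeruoifue, neaeooi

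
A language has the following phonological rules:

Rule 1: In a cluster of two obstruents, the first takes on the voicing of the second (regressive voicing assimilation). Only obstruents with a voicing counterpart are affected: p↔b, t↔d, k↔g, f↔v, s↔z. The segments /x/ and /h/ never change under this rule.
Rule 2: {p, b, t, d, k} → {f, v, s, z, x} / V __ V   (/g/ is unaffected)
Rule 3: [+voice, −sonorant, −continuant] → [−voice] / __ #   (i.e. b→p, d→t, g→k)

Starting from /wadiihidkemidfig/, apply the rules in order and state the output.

waziihitkemitfik

Rule 1 (regressive voicing assimilation): /d/ precedes the voiceless obstruent /k/, so it devoices to [t] by assimilation. /d/ precedes the voiceless obstruent /f/, so it devoices to [t] by assimilation. /wadiihidkemidfig/ → wadiihitkemitfig.
Rule 2 (intervocalic spirantization): /d/ is a stop between vowels /a/ and /i/, so it spirantizes to the fricative [z]. /wadiihitkemitfig/ → waziihitkemitfig.
Rule 3 (final devoicing): /g/ is a voiced stop in word-final position, so it devoices to [k]. /waziihitkemitfig/ → waziihitkemitfik.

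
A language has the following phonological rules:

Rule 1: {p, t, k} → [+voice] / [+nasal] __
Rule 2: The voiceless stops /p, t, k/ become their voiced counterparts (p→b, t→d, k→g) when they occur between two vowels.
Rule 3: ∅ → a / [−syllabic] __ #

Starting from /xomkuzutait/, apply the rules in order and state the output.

Rule 1 (post-nasal voicing): /k/ is a voiceless stop immediately after the nasal /m/, so it voices to [g]. /xomkuzutait/ → xomguzutait.
Rule 2 (intervocalic voicing): /t/ is a voiceless stop between vowels /u/ and /a/, so it voices to [d]. /xomguzutait/ → xomguzudait.
Rule 3 (final a-epenthesis): the form ends in the consonant /t/, so [a] is inserted word-finally. /xomguzudait/ → xomguzudaita.

xomguzudaita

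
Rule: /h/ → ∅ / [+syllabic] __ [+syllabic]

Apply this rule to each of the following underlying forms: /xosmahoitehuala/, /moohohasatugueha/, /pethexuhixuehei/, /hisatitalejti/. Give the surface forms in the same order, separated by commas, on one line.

/xosmahoitehuala/: /h/ occurs between vowels /a/ and /o/, so it deletes. /h/ occurs between vowels /e/ and /u/, so it deletes. → [xosmaoiteuala].
/moohohasatugueha/: /h/ occurs between vowels /o/ and /o/, so it deletes. /h/ occurs between vowels /o/ and /a/, so it deletes. /h/ occurs between vowels /e/ and /a/, so it deletes. → [moooasatuguea].
/pethexuhixuehei/: /h/ occurs between vowels /u/ and /i/, so it deletes. /h/ occurs between vowels /e/ and /e/, so it deletes. → [pethexuixueei].
/hisatitalejti/: the rule's environment is not met; surfaces unchanged as [hisatitalejti].

xosmaoiteuala, moooasatuguea, pethexuixueei, hisatitalejti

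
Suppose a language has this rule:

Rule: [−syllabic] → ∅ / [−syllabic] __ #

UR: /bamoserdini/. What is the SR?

bamoserdini

No segment of /bamoserdini/ meets the structural description of the rule, so the form surfaces unchanged.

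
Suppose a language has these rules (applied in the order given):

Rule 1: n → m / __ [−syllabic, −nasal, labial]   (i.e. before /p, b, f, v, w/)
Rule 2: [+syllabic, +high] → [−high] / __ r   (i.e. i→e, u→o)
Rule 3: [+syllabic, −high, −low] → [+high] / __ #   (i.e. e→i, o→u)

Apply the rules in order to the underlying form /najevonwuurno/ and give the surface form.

Rule 1 (nasal place assimilation): /n/ precedes the labial consonant /w/, so it assimilates in place to [m]. /najevonwuurno/ → najevomwuurno.
Rule 2 (pre-rhotic lowering): /u/ is a high vowel immediately before /r/, so it lowers to [o]. /najevomwuurno/ → najevomwuorno.
Rule 3 (final vowel raising): /o/ is a mid vowel in word-final position, so it raises to [u]. /najevomwuorno/ → najevomwuornu.

najevomwuornu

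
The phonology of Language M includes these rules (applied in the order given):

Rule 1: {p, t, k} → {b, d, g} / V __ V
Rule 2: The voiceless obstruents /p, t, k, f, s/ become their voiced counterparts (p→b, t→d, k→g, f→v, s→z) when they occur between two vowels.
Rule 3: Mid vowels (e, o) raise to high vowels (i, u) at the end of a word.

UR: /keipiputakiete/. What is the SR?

keibibudagiedi

Rule 1 (intervocalic voicing): /p/ is a voiceless stop between vowels /i/ and /i/, so it voices to [b]. /p/ is a voiceless stop between vowels /i/ and /u/, so it voices to [b]. /t/ is a voiceless stop between vowels /u/ and /a/, so it voices to [d]. /k/ is a voiceless stop between vowels /a/ and /i/, so it voices to [g]. /t/ is a voiceless stop between vowels /e/ and /e/, so it voices to [d]. /keipiputakiete/ → keibibudagiede.
Rule 2 (intervocalic voicing): no segment meets the environment; /keibibudagiede/ is unchanged.
Rule 3 (final vowel raising): /e/ is a mid vowel in word-final position, so it raises to [i]. /keibibudagiede/ → keibibudagiedi.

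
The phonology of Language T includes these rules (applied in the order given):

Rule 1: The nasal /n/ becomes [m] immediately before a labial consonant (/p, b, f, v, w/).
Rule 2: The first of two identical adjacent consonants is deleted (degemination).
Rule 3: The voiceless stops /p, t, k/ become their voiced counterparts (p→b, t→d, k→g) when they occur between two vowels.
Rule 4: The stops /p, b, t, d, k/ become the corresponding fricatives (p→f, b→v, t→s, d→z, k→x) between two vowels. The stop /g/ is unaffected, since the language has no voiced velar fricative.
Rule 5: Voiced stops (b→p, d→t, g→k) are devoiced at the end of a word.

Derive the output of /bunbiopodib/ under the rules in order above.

bumbiovozip

Rule 1 (nasal place assimilation): /n/ precedes the labial consonant /b/, so it assimilates in place to [m]. /bunbiopodib/ → bumbiopodib.
Rule 2 (degemination): no segment meets the environment; /bumbiopodib/ is unchanged.
Rule 3 (intervocalic voicing): /p/ is a voiceless stop between vowels /o/ and /o/, so it voices to [b]. /bumbiopodib/ → bumbiobodib.
Rule 4 (intervocalic spirantization): /b/ is a stop between vowels /o/ and /o/, so it spirantizes to the fricative [v]. /d/ is a stop between vowels /o/ and /i/, so it spirantizes to the fricative [z]. /bumbiobodib/ → bumbiovozib.
Rule 5 (final devoicing): /b/ is a voiced stop in word-final position, so it devoices to [p]. /bumbiovozib/ → bumbiovozip.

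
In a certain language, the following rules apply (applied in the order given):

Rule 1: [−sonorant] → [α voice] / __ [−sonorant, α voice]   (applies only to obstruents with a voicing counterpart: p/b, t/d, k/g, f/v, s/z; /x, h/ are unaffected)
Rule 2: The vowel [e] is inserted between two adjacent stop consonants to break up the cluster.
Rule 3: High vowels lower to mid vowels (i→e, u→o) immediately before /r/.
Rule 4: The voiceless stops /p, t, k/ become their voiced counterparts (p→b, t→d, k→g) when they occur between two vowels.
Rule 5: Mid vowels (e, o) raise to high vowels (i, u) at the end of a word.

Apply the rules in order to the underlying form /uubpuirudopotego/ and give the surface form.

uubebuerudobodegu

Rule 1 (regressive voicing assimilation): /b/ precedes the voiceless obstruent /p/, so it devoices to [p] by assimilation. /uubpuirudopotego/ → uuppuirudopotego.
Rule 2 (stop-cluster e-epenthesis): /p/ and /p/ form a stop–stop cluster, so [e] is inserted between them. /uuppuirudopotego/ → uupepuirudopotego.
Rule 3 (pre-rhotic lowering): /i/ is a high vowel immediately before /r/, so it lowers to [e]. /uupepuirudopotego/ → uupepuerudopotego.
Rule 4 (intervocalic voicing): /p/ is a voiceless stop between vowels /u/ and /e/, so it voices to [b]. /p/ is a voiceless stop between vowels /e/ and /u/, so it voices to [b]. /p/ is a voiceless stop between vowels /o/ and /o/, so it voices to [b]. /t/ is a voiceless stop between vowels /o/ and /e/, so it voices to [d]. /uupepuerudopotego/ → uubebuerudobodego.
Rule 5 (final vowel raising): /o/ is a mid vowel in word-final position, so it raises to [u]. /uubebuerudobodego/ → uubebuerudobodegu.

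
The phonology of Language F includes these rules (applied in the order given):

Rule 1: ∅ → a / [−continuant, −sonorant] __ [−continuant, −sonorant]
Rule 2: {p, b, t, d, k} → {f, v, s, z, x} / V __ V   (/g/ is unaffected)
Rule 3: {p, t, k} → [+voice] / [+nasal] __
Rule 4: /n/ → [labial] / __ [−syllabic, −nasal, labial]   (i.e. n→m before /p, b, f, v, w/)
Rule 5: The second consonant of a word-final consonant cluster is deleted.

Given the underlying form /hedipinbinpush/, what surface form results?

hezifimbimbus

Rule 1 (stop-cluster a-epenthesis): no segment meets the environment; /hedipinbinpush/ is unchanged.
Rule 2 (intervocalic spirantization): /d/ is a stop between vowels /e/ and /i/, so it spirantizes to the fricative [z]. /p/ is a stop between vowels /i/ and /i/, so it spirantizes to the fricative [f]. /hedipinbinpush/ → hezifinbinpush.
Rule 3 (post-nasal voicing): /p/ is a voiceless stop immediately after the nasal /n/, so it voices to [b]. /hezifinbinpush/ → hezifinbinbush.
Rule 4 (nasal place assimilation): /n/ precedes the labial consonant /b/, so it assimilates in place to [m]. /n/ precedes the labial consonant /b/, so it assimilates in place to [m]. /hezifinbinbush/ → hezifimbimbush.
Rule 5 (final cluster simplification): /h/ is the second consonant of a word-final cluster /sh/, so it deletes. /hezifimbimbush/ → hezifimbimbus.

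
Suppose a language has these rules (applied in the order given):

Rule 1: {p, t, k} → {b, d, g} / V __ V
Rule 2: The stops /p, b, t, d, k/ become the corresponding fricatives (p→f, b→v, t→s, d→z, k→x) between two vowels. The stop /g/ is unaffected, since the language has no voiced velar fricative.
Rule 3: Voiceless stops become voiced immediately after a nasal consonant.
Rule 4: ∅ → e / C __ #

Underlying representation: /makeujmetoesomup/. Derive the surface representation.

Rule 1 (intervocalic voicing): /k/ is a voiceless stop between vowels /a/ and /e/, so it voices to [g]. /t/ is a voiceless stop between vowels /e/ and /o/, so it voices to [d]. /makeujmetoesomup/ → mageujmedoesomup.
Rule 2 (intervocalic spirantization): /d/ is a stop between vowels /e/ and /o/, so it spirantizes to the fricative [z]. /mageujmedoesomup/ → mageujmezoesomup.
Rule 3 (post-nasal voicing): no segment meets the environment; /mageujmezoesomup/ is unchanged.
Rule 4 (final e-epenthesis): the form ends in the consonant /p/, so [e] is inserted word-finally. /mageujmezoesomup/ → mageujmezoesomupe.

mageujmezoesomupe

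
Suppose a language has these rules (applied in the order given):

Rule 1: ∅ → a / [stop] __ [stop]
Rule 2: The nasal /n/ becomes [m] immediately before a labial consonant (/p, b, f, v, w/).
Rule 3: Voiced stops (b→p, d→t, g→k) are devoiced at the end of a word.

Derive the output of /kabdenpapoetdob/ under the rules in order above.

Rule 1 (stop-cluster a-epenthesis): /b/ and /d/ form a stop–stop cluster, so [a] is inserted between them. /t/ and /d/ form a stop–stop cluster, so [a] is inserted between them. /kabdenpapoetdob/ → kabadenpapoetadob.
Rule 2 (nasal place assimilation): /n/ precedes the labial consonant /p/, so it assimilates in place to [m]. /kabadenpapoetadob/ → kabadempapoetadob.
Rule 3 (final devoicing): /b/ is a voiced stop in word-final position, so it devoices to [p]. /kabadempapoetadob/ → kabadempapoetadop.

kabadempapoetadop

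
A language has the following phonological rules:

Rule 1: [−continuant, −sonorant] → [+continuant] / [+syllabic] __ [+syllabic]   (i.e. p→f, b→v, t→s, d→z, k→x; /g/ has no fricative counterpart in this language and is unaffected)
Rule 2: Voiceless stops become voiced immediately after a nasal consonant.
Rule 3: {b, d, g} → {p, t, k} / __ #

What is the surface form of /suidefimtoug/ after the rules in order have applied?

Rule 1 (intervocalic spirantization): /d/ is a stop between vowels /i/ and /e/, so it spirantizes to the fricative [z]. /suidefimtoug/ → suizefimtoug.
Rule 2 (post-nasal voicing): /t/ is a voiceless stop immediately after the nasal /m/, so it voices to [d]. /suizefimtoug/ → suizefimdoug.
Rule 3 (final devoicing): /g/ is a voiced stop in word-final position, so it devoices to [k]. /suizefimdoug/ → suizefimdouk.

suizefimdouk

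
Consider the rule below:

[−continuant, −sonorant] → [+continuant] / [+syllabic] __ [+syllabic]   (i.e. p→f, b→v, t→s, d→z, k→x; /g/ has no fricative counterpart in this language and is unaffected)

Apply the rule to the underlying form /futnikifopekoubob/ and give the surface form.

futnixifofexouvob

/k/ is a stop between vowels /i/ and /i/, so it spirantizes to the fricative [x].
/p/ is a stop between vowels /o/ and /e/, so it spirantizes to the fricative [f].
/k/ is a stop between vowels /e/ and /o/, so it spirantizes to the fricative [x].
/b/ is a stop between vowels /u/ and /o/, so it spirantizes to the fricative [v].
The other instances of /t/, /b/ do not occur in the required environment and remain unchanged.
Surface form: [futnixifofexouvob].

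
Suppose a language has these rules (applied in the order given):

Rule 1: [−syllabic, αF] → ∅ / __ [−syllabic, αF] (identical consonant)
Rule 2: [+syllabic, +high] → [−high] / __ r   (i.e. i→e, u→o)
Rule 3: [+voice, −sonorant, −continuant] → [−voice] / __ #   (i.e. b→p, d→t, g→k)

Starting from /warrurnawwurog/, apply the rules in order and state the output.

warornaworok

Rule 1 (degemination): /rr/ is a geminate; the first /r/ deletes. /ww/ is a geminate; the first /w/ deletes. /warrurnawwurog/ → warurnawurog.
Rule 2 (pre-rhotic lowering): /u/ is a high vowel immediately before /r/, so it lowers to [o]. /u/ is a high vowel immediately before /r/, so it lowers to [o]. /warurnawurog/ → warornaworog.
Rule 3 (final devoicing): /g/ is a voiced stop in word-final position, so it devoices to [k]. /warornaworog/ → warornaworok.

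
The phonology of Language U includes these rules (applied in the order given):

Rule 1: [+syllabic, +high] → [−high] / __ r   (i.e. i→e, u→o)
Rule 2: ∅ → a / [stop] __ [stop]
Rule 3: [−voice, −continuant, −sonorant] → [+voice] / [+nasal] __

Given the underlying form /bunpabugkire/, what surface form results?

bunbabugakere

Rule 1 (pre-rhotic lowering): /i/ is a high vowel immediately before /r/, so it lowers to [e]. /bunpabugkire/ → bunpabugkere.
Rule 2 (stop-cluster a-epenthesis): /g/ and /k/ form a stop–stop cluster, so [a] is inserted between them. /bunpabugkere/ → bunpabugakere.
Rule 3 (post-nasal voicing): /p/ is a voiceless stop immediately after the nasal /n/, so it voices to [b]. /bunpabugakere/ → bunbabugakere.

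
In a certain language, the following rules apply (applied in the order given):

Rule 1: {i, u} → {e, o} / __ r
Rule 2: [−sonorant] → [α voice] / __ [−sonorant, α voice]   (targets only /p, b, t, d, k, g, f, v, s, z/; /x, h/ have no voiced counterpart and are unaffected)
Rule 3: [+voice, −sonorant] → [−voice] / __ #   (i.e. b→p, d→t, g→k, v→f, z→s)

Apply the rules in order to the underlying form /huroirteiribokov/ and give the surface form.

horoerteeribokof

Rule 1 (pre-rhotic lowering): /u/ is a high vowel immediately before /r/, so it lowers to [o]. /i/ is a high vowel immediately before /r/, so it lowers to [e]. /i/ is a high vowel immediately before /r/, so it lowers to [e]. /huroirteiribokov/ → horoerteeribokov.
Rule 2 (regressive voicing assimilation): no segment meets the environment; /horoerteeribokov/ is unchanged.
Rule 3 (final devoicing): /v/ is a voiced obstruent in word-final position, so it devoices to [f]. /horoerteeribokov/ → horoerteeribokof.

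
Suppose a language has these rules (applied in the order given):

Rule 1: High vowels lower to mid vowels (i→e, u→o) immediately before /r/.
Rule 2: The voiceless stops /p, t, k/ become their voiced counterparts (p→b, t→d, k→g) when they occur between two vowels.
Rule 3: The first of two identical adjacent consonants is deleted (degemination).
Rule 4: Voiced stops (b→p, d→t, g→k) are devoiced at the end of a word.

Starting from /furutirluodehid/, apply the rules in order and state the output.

foruderluodehit

Rule 1 (pre-rhotic lowering): /u/ is a high vowel immediately before /r/, so it lowers to [o]. /i/ is a high vowel immediately before /r/, so it lowers to [e]. /furutirluodehid/ → foruterluodehid.
Rule 2 (intervocalic voicing): /t/ is a voiceless stop between vowels /u/ and /e/, so it voices to [d]. /foruterluodehid/ → foruderluodehid.
Rule 3 (degemination): no segment meets the environment; /foruderluodehid/ is unchanged.
Rule 4 (final devoicing): /d/ is a voiced stop in word-final position, so it devoices to [t]. /foruderluodehid/ → foruderluodehit.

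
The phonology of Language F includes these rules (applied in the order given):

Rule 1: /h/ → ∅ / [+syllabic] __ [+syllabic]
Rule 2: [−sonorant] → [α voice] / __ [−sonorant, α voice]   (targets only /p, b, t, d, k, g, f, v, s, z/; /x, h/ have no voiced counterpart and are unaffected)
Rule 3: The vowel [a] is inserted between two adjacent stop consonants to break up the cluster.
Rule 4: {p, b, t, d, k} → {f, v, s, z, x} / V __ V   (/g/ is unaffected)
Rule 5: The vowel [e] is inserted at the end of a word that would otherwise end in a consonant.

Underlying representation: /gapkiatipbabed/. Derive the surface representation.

gafaxiasivavavede

Rule 1 (intervocalic h-deletion): no segment meets the environment; /gapkiatipbabed/ is unchanged.
Rule 2 (regressive voicing assimilation): /p/ precedes the voiced obstruent /b/, so it voices to [b] by assimilation. /gapkiatipbabed/ → gapkiatibbabed.
Rule 3 (stop-cluster a-epenthesis): /p/ and /k/ form a stop–stop cluster, so [a] is inserted between them. /b/ and /b/ form a stop–stop cluster, so [a] is inserted between them. /gapkiatibbabed/ → gapakiatibababed.
Rule 4 (intervocalic spirantization): /p/ is a stop between vowels /a/ and /a/, so it spirantizes to the fricative [f]. /k/ is a stop between vowels /a/ and /i/, so it spirantizes to the fricative [x]. /t/ is a stop between vowels /a/ and /i/, so it spirantizes to the fricative [s]. /b/ is a stop between vowels /i/ and /a/, so it spirantizes to the fricative [v]. /b/ is a stop between vowels /a/ and /a/, so it spirantizes to the fricative [v]. /b/ is a stop between vowels /a/ and /e/, so it spirantizes to the fricative [v]. /gapakiatibababed/ → gafaxiasivavaved.
Rule 5 (final e-epenthesis): the form ends in the consonant /d/, so [e] is inserted word-finally. /gafaxiasivavaved/ → gafaxiasivavavede.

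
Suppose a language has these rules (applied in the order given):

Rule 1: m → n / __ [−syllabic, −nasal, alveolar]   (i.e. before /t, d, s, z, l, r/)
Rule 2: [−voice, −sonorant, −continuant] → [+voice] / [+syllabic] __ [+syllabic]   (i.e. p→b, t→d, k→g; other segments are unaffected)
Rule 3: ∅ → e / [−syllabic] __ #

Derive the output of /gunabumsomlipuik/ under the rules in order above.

gunabunsonlibuike

Rule 1 (nasal place assimilation): /m/ precedes the alveolar consonant /s/, so it assimilates in place to [n]. /m/ precedes the alveolar consonant /l/, so it assimilates in place to [n]. /gunabumsomlipuik/ → gunabunsonlipuik.
Rule 2 (intervocalic voicing): /p/ is a voiceless stop between vowels /i/ and /u/, so it voices to [b]. /gunabunsonlipuik/ → gunabunsonlibuik.
Rule 3 (final e-epenthesis): the form ends in the consonant /k/, so [e] is inserted word-finally. /gunabunsonlibuik/ → gunabunsonlibuike.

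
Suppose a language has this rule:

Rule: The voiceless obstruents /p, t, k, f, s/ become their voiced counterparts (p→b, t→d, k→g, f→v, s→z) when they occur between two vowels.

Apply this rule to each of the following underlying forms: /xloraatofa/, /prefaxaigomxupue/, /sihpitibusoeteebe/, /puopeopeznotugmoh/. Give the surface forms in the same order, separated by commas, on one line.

xloraadova, prevaxaigomxubue, sihpidibuzoedeebe, puobeobeznodugmoh

/xloraatofa/: /t/ is a voiceless obstruent between vowels /a/ and /o/, so it voices to [d]. /f/ is a voiceless obstruent between vowels /o/ and /a/, so it voices to [v]. → [xloraadova].
/prefaxaigomxupue/: /f/ is a voiceless obstruent between vowels /e/ and /a/, so it voices to [v]. /p/ is a voiceless obstruent between vowels /u/ and /u/, so it voices to [b]. → [prevaxaigomxubue].
/sihpitibusoeteebe/: /t/ is a voiceless obstruent between vowels /i/ and /i/, so it voices to [d]. /s/ is a voiceless obstruent between vowels /u/ and /o/, so it voices to [z]. /t/ is a voiceless obstruent between vowels /e/ and /e/, so it voices to [d]. → [sihpidibuzoedeebe].
/puopeopeznotugmoh/: /p/ is a voiceless obstruent between vowels /o/ and /e/, so it voices to [b]. /p/ is a voiceless obstruent between vowels /o/ and /e/, so it voices to [b]. /t/ is a voiceless obstruent between vowels /o/ and /u/, so it voices to [d]. → [puobeobeznodugmoh].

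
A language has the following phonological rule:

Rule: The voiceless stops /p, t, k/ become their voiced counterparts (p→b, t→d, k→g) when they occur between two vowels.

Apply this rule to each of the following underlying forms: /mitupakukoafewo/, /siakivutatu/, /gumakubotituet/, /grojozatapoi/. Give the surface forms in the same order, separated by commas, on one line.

midubagugoafewo, siagivudadu, gumagubodiduet, grojozadaboi

/mitupakukoafewo/: /t/ is a voiceless stop between vowels /i/ and /u/, so it voices to [d]. /p/ is a voiceless stop between vowels /u/ and /a/, so it voices to [b]. /k/ is a voiceless stop between vowels /a/ and /u/, so it voices to [g]. /k/ is a voiceless stop between vowels /u/ and /o/, so it voices to [g]. → [midubagugoafewo].
/siakivutatu/: /k/ is a voiceless stop between vowels /a/ and /i/, so it voices to [g]. /t/ is a voiceless stop between vowels /u/ and /a/, so it voices to [d]. /t/ is a voiceless stop between vowels /a/ and /u/, so it voices to [d]. → [siagivudadu].
/gumakubotituet/: /k/ is a voiceless stop between vowels /a/ and /u/, so it voices to [g]. /t/ is a voiceless stop between vowels /o/ and /i/, so it voices to [d]. /t/ is a voiceless stop between vowels /i/ and /u/, so it voices to [d]. → [gumagubodiduet].
/grojozatapoi/: /t/ is a voiceless stop between vowels /a/ and /a/, so it voices to [d]. /p/ is a voiceless stop between vowels /a/ and /o/, so it voices to [b]. → [grojozadaboi].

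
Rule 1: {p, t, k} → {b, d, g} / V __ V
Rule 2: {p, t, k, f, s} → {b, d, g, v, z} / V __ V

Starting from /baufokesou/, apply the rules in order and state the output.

Rule 1 (intervocalic voicing): /k/ is a voiceless stop between vowels /o/ and /e/, so it voices to [g]. /baufokesou/ → baufogesou.
Rule 2 (intervocalic voicing): /f/ is a voiceless obstruent between vowels /u/ and /o/, so it voices to [v]. /s/ is a voiceless obstruent between vowels /e/ and /o/, so it voices to [z]. /baufogesou/ → bauvogezou.

bauvogezou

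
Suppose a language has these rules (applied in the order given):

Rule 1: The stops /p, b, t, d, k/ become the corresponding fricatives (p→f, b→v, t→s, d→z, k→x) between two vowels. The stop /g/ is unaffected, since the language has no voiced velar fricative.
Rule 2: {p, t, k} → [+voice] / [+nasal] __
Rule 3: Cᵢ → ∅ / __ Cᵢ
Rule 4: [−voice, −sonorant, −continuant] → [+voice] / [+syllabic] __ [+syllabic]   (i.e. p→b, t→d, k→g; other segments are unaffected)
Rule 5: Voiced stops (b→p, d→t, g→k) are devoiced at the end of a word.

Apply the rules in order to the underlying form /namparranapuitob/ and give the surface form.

Rule 1 (intervocalic spirantization): /p/ is a stop between vowels /a/ and /u/, so it spirantizes to the fricative [f]. /t/ is a stop between vowels /i/ and /o/, so it spirantizes to the fricative [s]. /namparranapuitob/ → namparranafuisob.
Rule 2 (post-nasal voicing): /p/ is a voiceless stop immediately after the nasal /m/, so it voices to [b]. /namparranafuisob/ → nambarranafuisob.
Rule 3 (degemination): /rr/ is a geminate; the first /r/ deletes. /nambarranafuisob/ → nambaranafuisob.
Rule 4 (intervocalic voicing): no segment meets the environment; /nambaranafuisob/ is unchanged.
Rule 5 (final devoicing): /b/ is a voiced stop in word-final position, so it devoices to [p]. /nambaranafuisob/ → nambaranafuisop.

nambaranafuisop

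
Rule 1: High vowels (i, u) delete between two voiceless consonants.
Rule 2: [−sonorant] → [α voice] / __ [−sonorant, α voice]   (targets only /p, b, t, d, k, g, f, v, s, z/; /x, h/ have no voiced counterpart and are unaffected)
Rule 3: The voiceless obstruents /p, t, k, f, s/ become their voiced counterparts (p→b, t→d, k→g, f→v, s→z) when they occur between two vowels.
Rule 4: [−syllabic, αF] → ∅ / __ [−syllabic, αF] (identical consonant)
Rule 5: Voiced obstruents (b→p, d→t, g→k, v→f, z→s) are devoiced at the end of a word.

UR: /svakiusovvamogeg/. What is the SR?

Rule 1 (high vowel syncope): no segment meets the environment; /svakiusovvamogeg/ is unchanged.
Rule 2 (regressive voicing assimilation): /s/ precedes the voiced obstruent /v/, so it voices to [z] by assimilation. /svakiusovvamogeg/ → zvakiusovvamogeg.
Rule 3 (intervocalic voicing): /k/ is a voiceless obstruent between vowels /a/ and /i/, so it voices to [g]. /s/ is a voiceless obstruent between vowels /u/ and /o/, so it voices to [z]. /zvakiusovvamogeg/ → zvagiuzovvamogeg.
Rule 4 (degemination): /vv/ is a geminate; the first /v/ deletes. /zvagiuzovvamogeg/ → zvagiuzovamogeg.
Rule 5 (final devoicing): /g/ is a voiced obstruent in word-final position, so it devoices to [k]. /zvagiuzovamogeg/ → zvagiuzovamogek.

zvagiuzovamogek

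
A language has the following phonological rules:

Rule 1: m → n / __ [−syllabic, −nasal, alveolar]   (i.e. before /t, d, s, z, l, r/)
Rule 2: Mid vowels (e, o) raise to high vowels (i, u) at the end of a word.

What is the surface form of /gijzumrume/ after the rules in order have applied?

gijzunrumi

Rule 1 (nasal place assimilation): /m/ precedes the alveolar consonant /r/, so it assimilates in place to [n]. /gijzumrume/ → gijzunrume.
Rule 2 (final vowel raising): /e/ is a mid vowel in word-final position, so it raises to [i]. /gijzunrume/ → gijzunrumi.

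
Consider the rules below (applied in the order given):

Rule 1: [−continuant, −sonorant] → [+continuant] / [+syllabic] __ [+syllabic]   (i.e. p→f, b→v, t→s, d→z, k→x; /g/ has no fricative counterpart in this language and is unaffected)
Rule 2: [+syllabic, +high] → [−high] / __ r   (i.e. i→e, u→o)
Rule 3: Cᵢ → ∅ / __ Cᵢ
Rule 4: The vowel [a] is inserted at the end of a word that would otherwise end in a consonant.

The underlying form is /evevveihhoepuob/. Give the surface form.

eveveihoefuoba

Rule 1 (intervocalic spirantization): /p/ is a stop between vowels /e/ and /u/, so it spirantizes to the fricative [f]. /evevveihhoepuob/ → evevveihhoefuob.
Rule 2 (pre-rhotic lowering): no segment meets the environment; /evevveihhoefuob/ is unchanged.
Rule 3 (degemination): /vv/ is a geminate; the first /v/ deletes. /hh/ is a geminate; the first /h/ deletes. /evevveihhoefuob/ → eveveihoefuob.
Rule 4 (final a-epenthesis): the form ends in the consonant /b/, so [a] is inserted word-finally. /eveveihoefuob/ → eveveihoefuoba.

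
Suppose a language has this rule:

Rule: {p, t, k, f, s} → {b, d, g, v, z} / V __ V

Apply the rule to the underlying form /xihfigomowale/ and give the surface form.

xihfigomowale

No segment of /xihfigomowale/ meets the structural description of the rule, so the form surfaces unchanged.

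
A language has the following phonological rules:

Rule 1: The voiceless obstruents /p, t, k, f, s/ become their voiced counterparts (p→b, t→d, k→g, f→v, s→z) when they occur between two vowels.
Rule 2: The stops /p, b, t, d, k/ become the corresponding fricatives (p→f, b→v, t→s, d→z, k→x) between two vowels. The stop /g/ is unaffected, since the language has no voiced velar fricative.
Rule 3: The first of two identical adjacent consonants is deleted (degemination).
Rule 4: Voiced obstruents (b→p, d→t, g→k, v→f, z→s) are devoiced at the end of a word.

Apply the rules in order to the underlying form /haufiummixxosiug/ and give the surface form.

Rule 1 (intervocalic voicing): /f/ is a voiceless obstruent between vowels /u/ and /i/, so it voices to [v]. /s/ is a voiceless obstruent between vowels /o/ and /i/, so it voices to [z]. /haufiummixxosiug/ → hauviummixxoziug.
Rule 2 (intervocalic spirantization): no segment meets the environment; /hauviummixxoziug/ is unchanged.
Rule 3 (degemination): /mm/ is a geminate; the first /m/ deletes. /xx/ is a geminate; the first /x/ deletes. /hauviummixxoziug/ → hauviumixoziug.
Rule 4 (final devoicing): /g/ is a voiced obstruent in word-final position, so it devoices to [k]. /hauviumixoziug/ → hauviumixoziuk.

hauviumixoziuk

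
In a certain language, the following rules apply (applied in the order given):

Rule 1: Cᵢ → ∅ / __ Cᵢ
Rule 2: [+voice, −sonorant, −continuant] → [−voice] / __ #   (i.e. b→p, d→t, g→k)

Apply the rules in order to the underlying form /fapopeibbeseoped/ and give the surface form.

Rule 1 (degemination): /bb/ is a geminate; the first /b/ deletes. /fapopeibbeseoped/ → fapopeibeseoped.
Rule 2 (final devoicing): /d/ is a voiced stop in word-final position, so it devoices to [t]. /fapopeibeseoped/ → fapopeibeseopet.

fapopeibeseopet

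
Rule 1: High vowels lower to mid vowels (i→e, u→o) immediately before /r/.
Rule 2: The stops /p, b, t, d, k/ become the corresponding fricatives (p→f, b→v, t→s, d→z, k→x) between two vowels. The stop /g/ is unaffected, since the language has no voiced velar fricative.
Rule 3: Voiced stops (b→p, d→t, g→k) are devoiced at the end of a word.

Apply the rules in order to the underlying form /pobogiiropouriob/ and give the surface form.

Rule 1 (pre-rhotic lowering): /i/ is a high vowel immediately before /r/, so it lowers to [e]. /u/ is a high vowel immediately before /r/, so it lowers to [o]. /pobogiiropouriob/ → pobogieropooriob.
Rule 2 (intervocalic spirantization): /b/ is a stop between vowels /o/ and /o/, so it spirantizes to the fricative [v]. /p/ is a stop between vowels /o/ and /o/, so it spirantizes to the fricative [f]. /pobogieropooriob/ → povogierofooriob.
Rule 3 (final devoicing): /b/ is a voiced stop in word-final position, so it devoices to [p]. /povogierofooriob/ → povogierofooriop.

povogierofooriop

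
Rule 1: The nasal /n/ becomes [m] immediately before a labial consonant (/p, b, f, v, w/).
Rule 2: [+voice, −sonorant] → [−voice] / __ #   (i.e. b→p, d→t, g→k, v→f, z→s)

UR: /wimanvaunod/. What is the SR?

Rule 1 (nasal place assimilation): /n/ precedes the labial consonant /v/, so it assimilates in place to [m]. /wimanvaunod/ → wimamvaunod.
Rule 2 (final devoicing): /d/ is a voiced obstruent in word-final position, so it devoices to [t]. /wimamvaunod/ → wimamvaunot.

wimamvaunot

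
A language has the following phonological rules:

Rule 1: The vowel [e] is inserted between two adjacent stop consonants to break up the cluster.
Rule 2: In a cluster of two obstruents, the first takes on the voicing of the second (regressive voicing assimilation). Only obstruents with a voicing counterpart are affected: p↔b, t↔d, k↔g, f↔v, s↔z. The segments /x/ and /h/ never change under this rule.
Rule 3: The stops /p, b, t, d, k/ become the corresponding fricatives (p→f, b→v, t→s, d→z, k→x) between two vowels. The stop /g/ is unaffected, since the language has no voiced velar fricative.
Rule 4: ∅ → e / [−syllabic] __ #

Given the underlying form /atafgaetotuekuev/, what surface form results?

asavgaesosuexueve

Rule 1 (stop-cluster e-epenthesis): no segment meets the environment; /atafgaetotuekuev/ is unchanged.
Rule 2 (regressive voicing assimilation): /f/ precedes the voiced obstruent /g/, so it voices to [v] by assimilation. /atafgaetotuekuev/ → atavgaetotuekuev.
Rule 3 (intervocalic spirantization): /t/ is a stop between vowels /a/ and /a/, so it spirantizes to the fricative [s]. /t/ is a stop between vowels /e/ and /o/, so it spirantizes to the fricative [s]. /t/ is a stop between vowels /o/ and /u/, so it spirantizes to the fricative [s]. /k/ is a stop between vowels /e/ and /u/, so it spirantizes to the fricative [x]. /atavgaetotuekuev/ → asavgaesosuexuev.
Rule 4 (final e-epenthesis): the form ends in the consonant /v/, so [e] is inserted word-finally. /asavgaesosuexuev/ → asavgaesosuexueve.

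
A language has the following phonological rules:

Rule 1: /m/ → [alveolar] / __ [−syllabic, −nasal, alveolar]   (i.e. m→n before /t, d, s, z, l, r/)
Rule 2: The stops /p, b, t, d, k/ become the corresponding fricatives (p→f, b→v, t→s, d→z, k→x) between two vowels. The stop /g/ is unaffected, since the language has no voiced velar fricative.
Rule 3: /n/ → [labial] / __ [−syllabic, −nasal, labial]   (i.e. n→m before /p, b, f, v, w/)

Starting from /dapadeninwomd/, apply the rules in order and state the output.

dafazenimwond

Rule 1 (nasal place assimilation): /m/ precedes the alveolar consonant /d/, so it assimilates in place to [n]. /dapadeninwomd/ → dapadeninwond.
Rule 2 (intervocalic spirantization): /p/ is a stop between vowels /a/ and /a/, so it spirantizes to the fricative [f]. /d/ is a stop between vowels /a/ and /e/, so it spirantizes to the fricative [z]. /dapadeninwond/ → dafazeninwond.
Rule 3 (nasal place assimilation): /n/ precedes the labial consonant /w/, so it assimilates in place to [m]. /dafazeninwond/ → dafazenimwond.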